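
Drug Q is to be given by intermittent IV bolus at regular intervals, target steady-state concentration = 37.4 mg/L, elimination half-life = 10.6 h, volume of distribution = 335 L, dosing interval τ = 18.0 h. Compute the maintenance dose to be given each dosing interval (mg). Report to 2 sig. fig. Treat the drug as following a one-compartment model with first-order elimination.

15000 mg

k = ln2 / t½ = 0.693147 / 10.6 = 0.06539 h⁻¹
CL = k × Vd = 0.06539 × 335 = 21.91 L/h
At steady state, Dose/τ = Css × CL.
Dose = Css × CL × τ = 37.4 × 21.91 × 18.0 = 14750 mg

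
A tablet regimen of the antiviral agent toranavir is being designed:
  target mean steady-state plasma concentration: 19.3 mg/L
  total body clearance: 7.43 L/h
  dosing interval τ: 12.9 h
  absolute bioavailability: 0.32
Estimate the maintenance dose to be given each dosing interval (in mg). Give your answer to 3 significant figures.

At steady state, F × (Dose/τ) = Css × CL.
Dose = Css × CL × τ / F = 19.3 × 7.430 × 12.9 / 0.32 = 5781 mg

5780 mg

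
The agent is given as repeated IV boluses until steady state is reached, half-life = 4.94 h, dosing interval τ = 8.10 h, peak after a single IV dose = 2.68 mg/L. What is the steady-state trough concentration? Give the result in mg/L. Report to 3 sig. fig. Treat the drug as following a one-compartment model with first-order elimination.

k = ln2 / t½ = 0.693147 / 4.94 = 0.1403 h⁻¹
e^(−kτ) = e^(−0.1403 × 8.10) = 0.3210
Accumulation ratio R = 1 / (1 − e^(−kτ)) = 1 / (1 − 0.3210) = 1.473
Steady-state trough = C₀ × R × e^(−kτ) = 2.68 × 1.473 × 0.3210 = 1.267 mg/L

1.27 mg/L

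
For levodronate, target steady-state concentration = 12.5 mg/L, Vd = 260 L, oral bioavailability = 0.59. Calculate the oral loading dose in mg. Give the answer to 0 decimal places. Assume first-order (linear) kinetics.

5508 mg

LD = Css × Vd / F = 12.5 × 260 / 0.59 = 5508 mg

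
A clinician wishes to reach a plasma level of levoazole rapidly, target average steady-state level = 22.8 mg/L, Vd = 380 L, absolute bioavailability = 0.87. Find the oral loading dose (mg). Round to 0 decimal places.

LD = Css × Vd / F = 22.8 × 380 / 0.87 = 9959 mg

9959 mg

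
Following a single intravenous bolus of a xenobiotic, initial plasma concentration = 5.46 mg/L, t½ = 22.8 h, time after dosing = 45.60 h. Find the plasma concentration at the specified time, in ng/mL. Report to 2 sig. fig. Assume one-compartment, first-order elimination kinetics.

1400 ng/mL

k = ln2 / t½ = 0.693147 / 22.8 = 0.03040 h⁻¹
t / t½ = 45.60 / 22.8 = 2 half-lives
C = C₀ × (1/2)^2 = 5.460 × 0.2500 = 1.365 mg/L
Convert: 1.365 mg/L × 1000 = 1365 ng/mL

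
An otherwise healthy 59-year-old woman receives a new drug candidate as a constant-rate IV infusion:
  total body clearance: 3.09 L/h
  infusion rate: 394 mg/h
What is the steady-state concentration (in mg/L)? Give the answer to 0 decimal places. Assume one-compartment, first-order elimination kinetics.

128 mg/L

At steady state Css = R₀ / CL = 394 / 3.090 = 127.5 mg/L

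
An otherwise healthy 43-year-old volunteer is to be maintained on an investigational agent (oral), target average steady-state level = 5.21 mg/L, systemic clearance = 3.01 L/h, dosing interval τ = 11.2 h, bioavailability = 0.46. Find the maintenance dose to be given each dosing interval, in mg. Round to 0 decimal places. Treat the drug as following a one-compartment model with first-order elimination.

At steady state, F × (Dose/τ) = Css × CL.
Dose = Css × CL × τ / F = 5.21 × 3.010 × 11.2 / 0.46 = 381.8 mg

382 mg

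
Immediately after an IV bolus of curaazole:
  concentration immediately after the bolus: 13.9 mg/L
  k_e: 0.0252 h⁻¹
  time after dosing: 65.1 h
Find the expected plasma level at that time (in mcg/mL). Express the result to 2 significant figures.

2.7 mcg/mL

C = C₀ · e^(−k·t) = 13.90 × e^(−0.02520 × 65.1)
  = 13.90 × 0.1939 = 2.695 mg/L
(2.695 mg/L = 2.695 mcg/mL)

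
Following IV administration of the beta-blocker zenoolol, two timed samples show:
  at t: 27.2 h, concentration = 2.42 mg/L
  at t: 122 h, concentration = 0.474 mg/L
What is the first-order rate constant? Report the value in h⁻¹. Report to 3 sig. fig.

k = ln(C₁/C₂) / (t₂ − t₁) = ln(2.42/0.474) / (122 − 27.2)
  = 1.630 / 94.80 = 0.01719 h⁻¹

0.0172 h⁻¹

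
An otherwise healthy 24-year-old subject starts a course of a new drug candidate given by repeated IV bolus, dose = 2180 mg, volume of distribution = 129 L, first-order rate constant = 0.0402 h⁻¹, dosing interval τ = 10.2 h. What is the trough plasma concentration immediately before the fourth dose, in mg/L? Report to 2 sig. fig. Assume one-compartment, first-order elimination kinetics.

C₀ per dose = Dose / Vd = 2180 / 129 = 16.90 mg/L
Fraction remaining after one interval: r = e^(−kτ) = e^(−0.04020 × 10.2) = 0.6636
Before dose 4, 3 doses have been given (aged 1τ, 2τ, 3τ).
C_trough = C₀ × (r + r² + … + r^3) = C₀ × r(1−r^3)/(1−r)
        = 16.90 × 0.6636 × (1 − 0.2922) / (1 − 0.6636) = 23.60 mg/L

24 mg/L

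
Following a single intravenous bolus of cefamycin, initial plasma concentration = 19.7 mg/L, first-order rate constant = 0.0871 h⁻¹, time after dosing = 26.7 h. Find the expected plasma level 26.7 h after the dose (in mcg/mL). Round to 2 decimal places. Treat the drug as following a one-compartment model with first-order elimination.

C = C₀ · e^(−k·t) = 19.70 × e^(−0.08710 × 26.7)
  = 19.70 × 0.09773 = 1.925 mg/L
(1.925 mg/L = 1.925 mcg/mL)

1.93 mcg/mL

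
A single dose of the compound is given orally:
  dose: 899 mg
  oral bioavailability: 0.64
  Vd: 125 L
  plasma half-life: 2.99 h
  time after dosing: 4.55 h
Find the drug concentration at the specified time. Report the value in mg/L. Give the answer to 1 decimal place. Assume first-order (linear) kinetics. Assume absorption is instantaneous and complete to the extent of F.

1.6 mg/L

Amount reaching circulation = F × Dose = 0.64 × 899.0 = 575.4 mg
C₀ = F·Dose / Vd = 575.4 / 125 = 4.603 mg/L
k = ln2 / t½ = 0.693147 / 2.99 = 0.2318 h⁻¹
C = C₀ · e^(−k·t) = 4.603 × e^(−0.2318 × 4.55)
  = 4.603 × 0.3483 = 1.603 mg/L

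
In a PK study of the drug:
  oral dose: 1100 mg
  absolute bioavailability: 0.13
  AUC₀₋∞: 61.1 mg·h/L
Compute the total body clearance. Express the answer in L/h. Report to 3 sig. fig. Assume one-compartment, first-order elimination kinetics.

2.34 L/h

CL = F·Dose / AUC = 0.13 × 1100 / 61.1 = 2.340 L/h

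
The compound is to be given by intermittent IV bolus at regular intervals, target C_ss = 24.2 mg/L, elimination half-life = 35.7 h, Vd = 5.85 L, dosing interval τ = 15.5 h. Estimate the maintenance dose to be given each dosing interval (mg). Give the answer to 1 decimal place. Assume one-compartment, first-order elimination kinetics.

k = ln2 / t½ = 0.693147 / 35.7 = 0.01942 h⁻¹
CL = k × Vd = 0.01942 × 5.85 = 0.1136 L/h
At steady state, Dose/τ = Css × CL.
Dose = Css × CL × τ = 24.2 × 0.1136 × 15.5 = 42.61 mg

42.6 mg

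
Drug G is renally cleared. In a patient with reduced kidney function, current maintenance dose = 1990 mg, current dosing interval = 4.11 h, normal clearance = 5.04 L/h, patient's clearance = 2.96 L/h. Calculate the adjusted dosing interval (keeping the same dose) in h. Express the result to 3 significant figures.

To keep the same average steady-state level, dosing rate must scale with clearance.
CL ratio = 2.96 / 5.04 = 0.5873
New interval (same dose) = 4.11 / 0.5873 = 6.998 h

7.00 h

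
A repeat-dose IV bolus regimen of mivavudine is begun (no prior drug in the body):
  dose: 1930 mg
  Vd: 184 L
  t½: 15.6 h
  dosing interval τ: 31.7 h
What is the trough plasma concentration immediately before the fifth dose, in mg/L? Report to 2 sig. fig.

3.4 mg/L

C₀ per dose = Dose / Vd = 1930 / 184 = 10.49 mg/L
k = ln2 / t½ = 0.693147 / 15.6 = 0.04443 h⁻¹
Fraction remaining after one interval: r = e^(−kτ) = e^(−0.04443 × 31.7) = 0.2445
Before dose 5, 4 doses have been given (aged 1τ, 2τ, 3τ, 4τ).
C_trough = C₀ × (r + r² + … + r^4) = C₀ × r(1−r^4)/(1−r)
        = 10.49 × 0.2445 × (1 − 0.003574) / (1 − 0.2445) = 3.383 mg/L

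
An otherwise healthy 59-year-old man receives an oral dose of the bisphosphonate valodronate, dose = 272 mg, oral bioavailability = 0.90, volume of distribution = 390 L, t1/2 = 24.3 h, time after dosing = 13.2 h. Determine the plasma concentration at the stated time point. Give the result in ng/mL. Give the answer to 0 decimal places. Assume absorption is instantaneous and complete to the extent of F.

Amount reaching circulation = F × Dose = 0.90 × 272.0 = 244.8 mg
C₀ = F·Dose / Vd = 244.8 / 390 = 0.6277 mg/L
k = ln2 / t½ = 0.693147 / 24.3 = 0.02852 h⁻¹
C = C₀ · e^(−k·t) = 0.6277 × e^(−0.02852 × 13.2)
  = 0.6277 × 0.6863 = 0.4308 mg/L
Convert: 0.4308 mg/L × 1000 = 430.8 ng/mL

431 ng/mL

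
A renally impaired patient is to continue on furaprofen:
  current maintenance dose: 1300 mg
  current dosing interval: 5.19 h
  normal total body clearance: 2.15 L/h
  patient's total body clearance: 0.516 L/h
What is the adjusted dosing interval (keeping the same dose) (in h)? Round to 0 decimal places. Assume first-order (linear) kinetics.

To keep the same average steady-state level, dosing rate must scale with clearance.
CL ratio = 0.516 / 2.15 = 0.2400
New interval (same dose) = 5.19 / 0.2400 = 21.63 h

22 h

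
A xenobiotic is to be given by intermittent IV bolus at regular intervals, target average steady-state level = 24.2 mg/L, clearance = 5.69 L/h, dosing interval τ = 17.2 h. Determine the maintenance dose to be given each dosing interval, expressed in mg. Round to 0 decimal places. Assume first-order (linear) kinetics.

At steady state, Dose/τ = Css × CL.
Dose = Css × CL × τ = 24.2 × 5.690 × 17.2 = 2368 mg

2368 mg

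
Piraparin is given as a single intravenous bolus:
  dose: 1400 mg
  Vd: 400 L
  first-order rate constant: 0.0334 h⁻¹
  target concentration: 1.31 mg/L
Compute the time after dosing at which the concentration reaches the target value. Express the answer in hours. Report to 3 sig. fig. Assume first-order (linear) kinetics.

C₀ = Dose / Vd = 1400 / 400 = 3.500 mg/L
t = ln(C₀ / C) / k = ln(3.500 / 1.31) / 0.03340
  = ln(2.672) / 0.03340 = 0.9828 / 0.03340 = 29.43 h

29.4 h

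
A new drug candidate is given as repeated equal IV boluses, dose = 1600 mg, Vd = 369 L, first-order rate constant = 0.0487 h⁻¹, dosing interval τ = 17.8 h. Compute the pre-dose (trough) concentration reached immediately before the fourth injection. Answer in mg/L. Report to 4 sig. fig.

C₀ per dose = Dose / Vd = 1600 / 369 = 4.336 mg/L
Fraction remaining after one interval: r = e^(−kτ) = e^(−0.04870 × 17.8) = 0.4203
Before dose 4, 3 doses have been given (aged 1τ, 2τ, 3τ).
C_trough = C₀ × (r + r² + … + r^3) = C₀ × r(1−r^3)/(1−r)
        = 4.336 × 0.4203 × (1 − 0.07425) / (1 − 0.4203) = 2.910 mg/L

2.910 mg/L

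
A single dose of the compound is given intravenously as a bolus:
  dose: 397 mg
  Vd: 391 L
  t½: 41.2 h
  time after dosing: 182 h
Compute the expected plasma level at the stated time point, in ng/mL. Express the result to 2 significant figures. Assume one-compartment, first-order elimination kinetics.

48 ng/mL

C₀ = Dose / Vd = 397.0 / 391 = 1.015 mg/L
k = ln2 / t½ = 0.693147 / 41.2 = 0.01682 h⁻¹
C = C₀ · e^(−k·t) = 1.015 × e^(−0.01682 × 182)
  = 1.015 × 0.04683 = 0.04753 mg/L
Convert: 0.04753 mg/L × 1000 = 47.53 ng/mL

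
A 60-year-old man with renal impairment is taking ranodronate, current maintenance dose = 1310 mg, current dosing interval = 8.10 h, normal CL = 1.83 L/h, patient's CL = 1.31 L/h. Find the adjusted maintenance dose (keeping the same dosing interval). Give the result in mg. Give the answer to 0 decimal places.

938 mg

To keep the same average steady-state level, dosing rate must scale with clearance.
CL ratio = 1.31 / 1.83 = 0.7158
New dose (same interval) = 1310 × 0.7158 = 937.7 mg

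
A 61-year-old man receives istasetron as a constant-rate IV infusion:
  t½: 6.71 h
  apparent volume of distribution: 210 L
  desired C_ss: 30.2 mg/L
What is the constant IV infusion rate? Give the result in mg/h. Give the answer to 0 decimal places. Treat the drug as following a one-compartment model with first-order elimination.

655 mg/h

k = ln2 / t½ = 0.693147 / 6.71 = 0.1033 h⁻¹
CL = k × Vd = 0.1033 × 210 = 21.69 L/h
At steady state, infusion rate R₀ = Css × CL = 30.2 × 21.69 = 655.0 mg/h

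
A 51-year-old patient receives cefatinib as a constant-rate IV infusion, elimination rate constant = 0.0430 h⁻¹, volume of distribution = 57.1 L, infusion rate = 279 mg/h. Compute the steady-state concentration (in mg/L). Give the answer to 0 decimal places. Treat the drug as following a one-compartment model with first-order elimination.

CL = k × Vd = 0.04300 × 57.1 = 2.455 L/h
At steady state Css = R₀ / CL = 279 / 2.455 = 113.6 mg/L

114 mg/L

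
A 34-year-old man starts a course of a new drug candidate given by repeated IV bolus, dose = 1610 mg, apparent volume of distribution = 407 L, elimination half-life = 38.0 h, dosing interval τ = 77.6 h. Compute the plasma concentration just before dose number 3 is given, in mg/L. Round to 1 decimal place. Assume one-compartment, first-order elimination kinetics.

C₀ per dose = Dose / Vd = 1610 / 407 = 3.956 mg/L
k = ln2 / t½ = 0.693147 / 38.0 = 0.01824 h⁻¹
Fraction remaining after one interval: r = e^(−kτ) = e^(−0.01824 × 77.6) = 0.2428
Before dose 3, 2 doses have been given (aged 1τ, 2τ).
C_trough = C₀ × (r + r²) = 3.956 × (0.2428 + 0.05895) = 1.194 mg/L

1.2 mg/L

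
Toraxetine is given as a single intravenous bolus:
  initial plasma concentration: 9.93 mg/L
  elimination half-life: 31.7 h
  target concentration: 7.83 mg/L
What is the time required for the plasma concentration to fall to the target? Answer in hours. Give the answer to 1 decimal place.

10.9 h

k = ln2 / t½ = 0.693147 / 31.7 = 0.02187 h⁻¹
t = ln(C₀ / C) / k = ln(9.930 / 7.83) / 0.02187
  = ln(1.268) / 0.02187 = 0.2374 / 0.02187 = 10.86 h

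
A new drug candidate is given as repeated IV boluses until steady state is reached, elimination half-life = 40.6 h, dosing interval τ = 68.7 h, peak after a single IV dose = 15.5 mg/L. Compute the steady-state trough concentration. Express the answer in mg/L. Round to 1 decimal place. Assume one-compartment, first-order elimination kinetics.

6.9 mg/L

k = ln2 / t½ = 0.693147 / 40.6 = 0.01707 h⁻¹
e^(−kτ) = e^(−0.01707 × 68.7) = 0.3095
Accumulation ratio R = 1 / (1 − e^(−kτ)) = 1 / (1 − 0.3095) = 1.448
Steady-state trough = C₀ × R × e^(−kτ) = 15.5 × 1.448 × 0.3095 = 6.946 mg/L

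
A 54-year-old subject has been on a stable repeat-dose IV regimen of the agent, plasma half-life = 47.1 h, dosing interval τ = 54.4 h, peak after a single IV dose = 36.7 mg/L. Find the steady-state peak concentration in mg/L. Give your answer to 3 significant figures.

66.6 mg/L

k = ln2 / t½ = 0.693147 / 47.1 = 0.01472 h⁻¹
e^(−kτ) = e^(−0.01472 × 54.4) = 0.4490
Accumulation ratio R = 1 / (1 − e^(−kτ)) = 1 / (1 − 0.4490) = 1.815
Steady-state peak = C₀ × R = 36.7 × 1.815 = 66.61 mg/L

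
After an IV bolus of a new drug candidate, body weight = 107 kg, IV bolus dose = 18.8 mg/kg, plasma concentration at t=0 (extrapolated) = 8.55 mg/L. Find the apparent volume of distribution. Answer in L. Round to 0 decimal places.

Dose = 18.8 × 107 = 2012 mg
Vd = Dose / C₀ = 2012 / 8.55 = 235.3 L

235 L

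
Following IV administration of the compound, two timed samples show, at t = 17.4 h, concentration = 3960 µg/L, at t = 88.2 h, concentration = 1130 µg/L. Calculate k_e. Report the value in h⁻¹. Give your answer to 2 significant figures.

k = ln(C₁/C₂) / (t₂ − t₁) = ln(3960/1130) / (88.2 − 17.4)
  = 1.254 / 70.80 = 0.01771 h⁻¹

0.018 h⁻¹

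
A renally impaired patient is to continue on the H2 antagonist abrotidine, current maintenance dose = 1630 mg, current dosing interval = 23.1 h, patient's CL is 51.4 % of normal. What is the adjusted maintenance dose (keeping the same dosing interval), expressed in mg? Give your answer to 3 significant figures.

838 mg

To keep the same average steady-state level, dosing rate must scale with clearance.
CL ratio = 51.4 / 100 = 0.5140
New dose (same interval) = 1630 × 0.5140 = 837.8 mg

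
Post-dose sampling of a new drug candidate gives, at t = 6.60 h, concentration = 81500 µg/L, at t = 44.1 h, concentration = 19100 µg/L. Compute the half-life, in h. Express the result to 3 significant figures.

k = ln(C₁/C₂) / (t₂ − t₁) = ln(81500/19100) / (44.1 − 6.60)
  = 1.451 / 37.50 = 0.03869 h⁻¹
t½ = ln2 / k = 0.693147 / 0.03869 = 17.92 h

17.9 h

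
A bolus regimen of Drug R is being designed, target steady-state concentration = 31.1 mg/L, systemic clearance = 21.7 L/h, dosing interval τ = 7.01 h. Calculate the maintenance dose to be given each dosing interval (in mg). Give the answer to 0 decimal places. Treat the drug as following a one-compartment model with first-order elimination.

4731 mg

At steady state, Dose/τ = Css × CL.
Dose = Css × CL × τ = 31.1 × 21.70 × 7.01 = 4731 mg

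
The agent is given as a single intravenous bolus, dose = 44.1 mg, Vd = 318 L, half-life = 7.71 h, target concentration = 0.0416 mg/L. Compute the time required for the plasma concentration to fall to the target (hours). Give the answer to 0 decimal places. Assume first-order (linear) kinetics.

13 h

C₀ = Dose / Vd = 44.10 / 318 = 0.1387 mg/L
k = ln2 / t½ = 0.693147 / 7.71 = 0.08990 h⁻¹
t = ln(C₀ / C) / k = ln(0.1387 / 0.0416) / 0.08990
  = ln(3.334) / 0.08990 = 1.204 / 0.08990 = 13.39 h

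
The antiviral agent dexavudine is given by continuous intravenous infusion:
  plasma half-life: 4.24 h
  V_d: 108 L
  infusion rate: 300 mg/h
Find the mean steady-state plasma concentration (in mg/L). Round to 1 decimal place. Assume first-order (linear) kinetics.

17.0 mg/L

k = ln2 / t½ = 0.693147 / 4.24 = 0.1635 h⁻¹
CL = k × Vd = 0.1635 × 108 = 17.66 L/h
At steady state Css = R₀ / CL = 300 / 17.66 = 16.99 mg/L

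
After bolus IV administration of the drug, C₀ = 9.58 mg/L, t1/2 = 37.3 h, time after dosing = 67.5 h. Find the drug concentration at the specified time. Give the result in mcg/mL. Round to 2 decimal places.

k = ln2 / t½ = 0.693147 / 37.3 = 0.01858 h⁻¹
C = C₀ · e^(−k·t) = 9.580 × e^(−0.01858 × 67.5)
  = 9.580 × 0.2853 = 2.733 mg/L
(2.733 mg/L = 2.733 mcg/mL)

2.73 mcg/mL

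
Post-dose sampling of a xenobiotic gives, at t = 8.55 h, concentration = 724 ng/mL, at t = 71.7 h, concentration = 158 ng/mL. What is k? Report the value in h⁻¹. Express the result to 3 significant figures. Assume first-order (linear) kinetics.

0.0241 h⁻¹

k = ln(C₁/C₂) / (t₂ − t₁) = ln(724/158) / (71.7 − 8.55)
  = 1.522 / 63.15 = 0.02410 h⁻¹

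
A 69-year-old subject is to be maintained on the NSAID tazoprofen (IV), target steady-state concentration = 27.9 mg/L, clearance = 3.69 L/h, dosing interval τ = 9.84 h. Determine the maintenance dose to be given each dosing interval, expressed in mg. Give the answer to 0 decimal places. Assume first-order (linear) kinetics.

1013 mg

At steady state, Dose/τ = Css × CL.
Dose = Css × CL × τ = 27.9 × 3.690 × 9.84 = 1013 mg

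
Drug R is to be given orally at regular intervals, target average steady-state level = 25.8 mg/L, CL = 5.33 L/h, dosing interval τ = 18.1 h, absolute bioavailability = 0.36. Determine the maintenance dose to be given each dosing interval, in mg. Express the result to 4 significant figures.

6914 mg

At steady state, F × (Dose/τ) = Css × CL.
Dose = Css × CL × τ / F = 25.8 × 5.330 × 18.1 / 0.36 = 6914 mg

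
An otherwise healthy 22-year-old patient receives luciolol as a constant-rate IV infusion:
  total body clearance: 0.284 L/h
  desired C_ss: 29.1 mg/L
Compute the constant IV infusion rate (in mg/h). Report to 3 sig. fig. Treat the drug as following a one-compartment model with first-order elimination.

8.26 mg/h

At steady state, infusion rate R₀ = Css × CL = 29.1 × 0.2840 = 8.264 mg/h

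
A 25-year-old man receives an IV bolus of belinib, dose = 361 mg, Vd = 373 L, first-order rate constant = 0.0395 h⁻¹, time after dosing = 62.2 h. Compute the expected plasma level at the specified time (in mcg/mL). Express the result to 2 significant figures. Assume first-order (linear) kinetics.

0.083 mcg/mL

C₀ = Dose / Vd = 361.0 / 373 = 0.9678 mg/L
C = C₀ · e^(−k·t) = 0.9678 × e^(−0.03950 × 62.2)
  = 0.9678 × 0.08570 = 0.08294 mg/L
(0.08294 mg/L = 0.08294 mcg/mL)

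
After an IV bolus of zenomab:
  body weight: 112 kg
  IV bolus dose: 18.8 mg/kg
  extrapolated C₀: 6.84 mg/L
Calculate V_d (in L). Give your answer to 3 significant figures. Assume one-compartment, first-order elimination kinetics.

Dose = 18.8 × 112 = 2106 mg
Vd = Dose / C₀ = 2106 / 6.84 = 307.9 L

308 L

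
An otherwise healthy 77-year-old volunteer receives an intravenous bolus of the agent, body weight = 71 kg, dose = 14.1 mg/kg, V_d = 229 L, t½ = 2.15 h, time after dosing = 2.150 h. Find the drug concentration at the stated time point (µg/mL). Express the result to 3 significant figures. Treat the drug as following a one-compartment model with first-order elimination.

2.19 µg/mL

Total dose = 14.1 × 71 = 1001 mg
C₀ = Dose / Vd = 1001 / 229 = 4.371 mg/L
k = ln2 / t½ = 0.693147 / 2.15 = 0.3224 h⁻¹
t / t½ = 2.150 / 2.15 = 1 half-lives
C = C₀ × (1/2)^1 = 4.371 × 0.5000 = 2.186 mg/L
(2.186 mg/L = 2.186 µg/mL)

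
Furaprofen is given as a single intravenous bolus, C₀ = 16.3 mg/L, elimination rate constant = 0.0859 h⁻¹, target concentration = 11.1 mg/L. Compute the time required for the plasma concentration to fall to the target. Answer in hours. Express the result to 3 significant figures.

t = ln(C₀ / C) / k = ln(16.30 / 11.1) / 0.08590
  = ln(1.468) / 0.08590 = 0.3839 / 0.08590 = 4.469 h

4.47 h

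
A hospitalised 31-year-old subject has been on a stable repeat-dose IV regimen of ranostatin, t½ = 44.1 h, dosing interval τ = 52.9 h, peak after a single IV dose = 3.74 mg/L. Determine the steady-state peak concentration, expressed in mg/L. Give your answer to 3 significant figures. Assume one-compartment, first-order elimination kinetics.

6.62 mg/L

k = ln2 / t½ = 0.693147 / 44.1 = 0.01572 h⁻¹
e^(−kτ) = e^(−0.01572 × 52.9) = 0.4354
Accumulation ratio R = 1 / (1 − e^(−kτ)) = 1 / (1 − 0.4354) = 1.771
Steady-state peak = C₀ × R = 3.74 × 1.771 = 6.624 mg/L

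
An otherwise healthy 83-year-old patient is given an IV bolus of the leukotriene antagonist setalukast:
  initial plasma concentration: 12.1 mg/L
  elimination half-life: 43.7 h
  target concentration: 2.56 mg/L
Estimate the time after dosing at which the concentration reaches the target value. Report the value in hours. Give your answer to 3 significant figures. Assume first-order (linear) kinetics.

97.9 h

k = ln2 / t½ = 0.693147 / 43.7 = 0.01586 h⁻¹
t = ln(C₀ / C) / k = ln(12.10 / 2.56) / 0.01586
  = ln(4.727) / 0.01586 = 1.553 / 0.01586 = 97.92 h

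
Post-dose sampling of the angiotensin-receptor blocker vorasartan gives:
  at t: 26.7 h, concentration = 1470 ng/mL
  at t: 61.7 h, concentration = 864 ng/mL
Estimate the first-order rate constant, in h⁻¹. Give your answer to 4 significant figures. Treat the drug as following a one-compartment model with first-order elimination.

k = ln(C₁/C₂) / (t₂ − t₁) = ln(1470/864) / (61.7 − 26.7)
  = 0.5314 / 35.00 = 0.01518 h⁻¹

0.01518 h⁻¹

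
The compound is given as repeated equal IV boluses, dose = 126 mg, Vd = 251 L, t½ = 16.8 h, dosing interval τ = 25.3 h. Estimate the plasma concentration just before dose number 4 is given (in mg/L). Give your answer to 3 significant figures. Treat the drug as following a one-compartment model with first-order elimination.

C₀ per dose = Dose / Vd = 126 / 251 = 0.5020 mg/L
k = ln2 / t½ = 0.693147 / 16.8 = 0.04126 h⁻¹
Fraction remaining after one interval: r = e^(−kτ) = e^(−0.04126 × 25.3) = 0.3521
Before dose 4, 3 doses have been given (aged 1τ, 2τ, 3τ).
C_trough = C₀ × (r + r² + … + r^3) = C₀ × r(1−r^3)/(1−r)
        = 0.5020 × 0.3521 × (1 − 0.04365) / (1 − 0.3521) = 0.2609 mg/L

0.261 mg/L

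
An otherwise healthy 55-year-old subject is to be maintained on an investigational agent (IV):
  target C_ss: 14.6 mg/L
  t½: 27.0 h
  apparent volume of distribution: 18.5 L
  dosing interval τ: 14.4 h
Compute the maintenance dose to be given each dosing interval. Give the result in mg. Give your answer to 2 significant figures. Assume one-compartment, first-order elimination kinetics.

100 mg

k = ln2 / t½ = 0.693147 / 27.0 = 0.02567 h⁻¹
CL = k × Vd = 0.02567 × 18.5 = 0.4749 L/h
At steady state, Dose/τ = Css × CL.
Dose = Css × CL × τ = 14.6 × 0.4749 × 14.4 = 99.84 mg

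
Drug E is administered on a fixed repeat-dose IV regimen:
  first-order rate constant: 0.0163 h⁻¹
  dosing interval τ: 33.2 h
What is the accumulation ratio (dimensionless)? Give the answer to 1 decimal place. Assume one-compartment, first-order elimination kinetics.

e^(−kτ) = e^(−0.01630 × 33.2) = 0.5821
Accumulation ratio R = 1 / (1 − e^(−kτ)) = 1 / (1 − 0.5821) = 2.393

2.4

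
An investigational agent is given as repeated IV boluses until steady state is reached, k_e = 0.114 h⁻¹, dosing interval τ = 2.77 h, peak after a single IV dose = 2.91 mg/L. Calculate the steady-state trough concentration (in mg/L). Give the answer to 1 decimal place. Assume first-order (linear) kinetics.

e^(−kτ) = e^(−0.1140 × 2.77) = 0.7292
Accumulation ratio R = 1 / (1 − e^(−kτ)) = 1 / (1 − 0.7292) = 3.693
Steady-state trough = C₀ × R × e^(−kτ) = 2.91 × 3.693 × 0.7292 = 7.836 mg/L

7.8 mg/L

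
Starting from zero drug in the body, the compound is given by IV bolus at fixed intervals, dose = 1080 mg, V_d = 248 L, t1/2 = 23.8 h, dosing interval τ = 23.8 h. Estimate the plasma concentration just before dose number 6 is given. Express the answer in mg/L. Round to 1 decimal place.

4.2 mg/L

C₀ per dose = Dose / Vd = 1080 / 248 = 4.355 mg/L
k = ln2 / t½ = 0.693147 / 23.8 = 0.02912 h⁻¹
Fraction remaining after one interval: r = e^(−kτ) = e^(−0.02912 × 23.8) = 0.5000
Before dose 6, 5 doses have been given (aged 1τ, 2τ, 3τ, 4τ, 5τ).
C_trough = C₀ × (r + r² + … + r^5) = C₀ × r(1−r^5)/(1−r)
        = 4.355 × 0.5000 × (1 − 0.03125) / (1 − 0.5000) = 4.219 mg/L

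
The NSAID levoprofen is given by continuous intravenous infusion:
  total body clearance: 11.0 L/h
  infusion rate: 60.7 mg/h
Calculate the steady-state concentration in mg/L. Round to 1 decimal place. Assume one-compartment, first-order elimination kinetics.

At steady state Css = R₀ / CL = 60.7 / 11.00 = 5.518 mg/L

5.5 mg/L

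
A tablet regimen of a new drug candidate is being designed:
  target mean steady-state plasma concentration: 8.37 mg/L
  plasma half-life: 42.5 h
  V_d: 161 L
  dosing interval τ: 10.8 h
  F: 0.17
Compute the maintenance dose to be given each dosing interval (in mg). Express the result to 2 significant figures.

k = ln2 / t½ = 0.693147 / 42.5 = 0.01631 h⁻¹
CL = k × Vd = 0.01631 × 161 = 2.626 L/h
At steady state, F × (Dose/τ) = Css × CL.
Dose = Css × CL × τ / F = 8.37 × 2.626 × 10.8 / 0.17 = 1396 mg

1400 mg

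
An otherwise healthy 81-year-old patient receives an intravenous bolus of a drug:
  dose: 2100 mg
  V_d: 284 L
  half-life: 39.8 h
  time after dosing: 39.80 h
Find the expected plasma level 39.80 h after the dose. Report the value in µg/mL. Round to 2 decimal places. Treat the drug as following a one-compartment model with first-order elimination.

C₀ = Dose / Vd = 2100 / 284 = 7.394 mg/L
k = ln2 / t½ = 0.693147 / 39.8 = 0.01742 h⁻¹
t / t½ = 39.80 / 39.8 = 1 half-lives
C = C₀ × (1/2)^1 = 7.394 × 0.5000 = 3.697 mg/L
(3.697 mg/L = 3.697 µg/mL)

3.70 µg/mL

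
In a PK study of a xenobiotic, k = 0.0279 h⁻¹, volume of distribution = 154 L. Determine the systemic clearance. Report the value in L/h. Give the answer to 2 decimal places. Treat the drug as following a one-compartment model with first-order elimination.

4.30 L/h

CL = k × Vd = 0.0279 × 154 = 4.297 L/h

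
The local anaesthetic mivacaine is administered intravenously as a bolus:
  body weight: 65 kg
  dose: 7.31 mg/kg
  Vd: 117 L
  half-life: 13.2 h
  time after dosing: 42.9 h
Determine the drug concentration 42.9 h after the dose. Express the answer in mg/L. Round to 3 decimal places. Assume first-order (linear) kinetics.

0.427 mg/L

Total dose = 7.31 × 65 = 475.2 mg
C₀ = Dose / Vd = 475.2 / 117 = 4.062 mg/L
k = ln2 / t½ = 0.693147 / 13.2 = 0.05251 h⁻¹
C = C₀ · e^(−k·t) = 4.062 × e^(−0.05251 × 42.9)
  = 4.062 × 0.1051 = 0.4269 mg/L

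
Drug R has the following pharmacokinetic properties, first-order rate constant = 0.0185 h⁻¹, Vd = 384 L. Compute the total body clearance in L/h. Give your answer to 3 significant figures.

CL = k × Vd = 0.0185 × 384 = 7.104 L/h

7.10 L/h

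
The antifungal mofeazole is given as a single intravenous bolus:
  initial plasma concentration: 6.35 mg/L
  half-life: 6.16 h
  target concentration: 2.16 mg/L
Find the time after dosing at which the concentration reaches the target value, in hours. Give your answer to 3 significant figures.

k = ln2 / t½ = 0.693147 / 6.16 = 0.1125 h⁻¹
t = ln(C₀ / C) / k = ln(6.350 / 2.16) / 0.1125
  = ln(2.940) / 0.1125 = 1.078 / 0.1125 = 9.582 h

9.58 h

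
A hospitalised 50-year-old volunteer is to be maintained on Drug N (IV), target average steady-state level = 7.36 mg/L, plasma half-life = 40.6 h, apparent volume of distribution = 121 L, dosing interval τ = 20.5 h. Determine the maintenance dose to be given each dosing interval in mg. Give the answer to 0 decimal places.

312 mg

k = ln2 / t½ = 0.693147 / 40.6 = 0.01707 h⁻¹
CL = k × Vd = 0.01707 × 121 = 2.065 L/h
At steady state, Dose/τ = Css × CL.
Dose = Css × CL × τ = 7.36 × 2.065 × 20.5 = 311.6 mg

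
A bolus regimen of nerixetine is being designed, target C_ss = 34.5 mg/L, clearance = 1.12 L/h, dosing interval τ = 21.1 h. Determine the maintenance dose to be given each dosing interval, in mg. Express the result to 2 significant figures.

At steady state, Dose/τ = Css × CL.
Dose = Css × CL × τ = 34.5 × 1.120 × 21.1 = 815.3 mg

820 mg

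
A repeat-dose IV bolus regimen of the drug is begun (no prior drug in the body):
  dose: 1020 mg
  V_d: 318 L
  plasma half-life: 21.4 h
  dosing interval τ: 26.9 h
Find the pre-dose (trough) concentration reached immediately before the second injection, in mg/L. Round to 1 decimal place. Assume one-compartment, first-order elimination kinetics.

C₀ per dose = Dose / Vd = 1020 / 318 = 3.208 mg/L
k = ln2 / t½ = 0.693147 / 21.4 = 0.03239 h⁻¹
Fraction remaining after one interval: r = e^(−kτ) = e^(−0.03239 × 26.9) = 0.4184
Before dose 2, 1 dose has been given (aged 1τ).
C_trough = C₀ × r = 3.208 × 0.4184 = 1.342 mg/L

1.3 mg/L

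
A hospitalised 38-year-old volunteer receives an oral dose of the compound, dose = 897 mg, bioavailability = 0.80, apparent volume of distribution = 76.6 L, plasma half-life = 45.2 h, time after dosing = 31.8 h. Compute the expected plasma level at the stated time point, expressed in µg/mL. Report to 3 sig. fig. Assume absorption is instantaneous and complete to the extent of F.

Amount reaching circulation = F × Dose = 0.80 × 897.0 = 717.6 mg
C₀ = F·Dose / Vd = 717.6 / 76.6 = 9.368 mg/L
k = ln2 / t½ = 0.693147 / 45.2 = 0.01534 h⁻¹
C = C₀ · e^(−k·t) = 9.368 × e^(−0.01534 × 31.8)
  = 9.368 × 0.6140 = 5.752 mg/L
(5.752 mg/L = 5.752 µg/mL)

5.75 µg/mL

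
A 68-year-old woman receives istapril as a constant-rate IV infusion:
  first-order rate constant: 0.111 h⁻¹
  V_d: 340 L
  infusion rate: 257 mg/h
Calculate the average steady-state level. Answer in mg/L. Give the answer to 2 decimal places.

6.81 mg/L

CL = k × Vd = 0.1110 × 340 = 37.74 L/h
At steady state Css = R₀ / CL = 257 / 37.74 = 6.810 mg/L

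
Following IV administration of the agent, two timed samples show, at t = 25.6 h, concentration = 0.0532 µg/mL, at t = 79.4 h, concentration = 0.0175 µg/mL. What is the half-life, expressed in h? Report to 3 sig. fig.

k = ln(C₁/C₂) / (t₂ − t₁) = ln(0.0532/0.0175) / (79.4 − 25.6)
  = 1.112 / 53.80 = 0.02067 h⁻¹
t½ = ln2 / k = 0.693147 / 0.02067 = 33.53 h

33.5 h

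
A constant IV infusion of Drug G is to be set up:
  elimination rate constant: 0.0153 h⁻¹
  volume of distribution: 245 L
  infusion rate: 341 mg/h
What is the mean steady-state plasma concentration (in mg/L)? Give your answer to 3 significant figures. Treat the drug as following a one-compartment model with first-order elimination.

91.0 mg/L

CL = k × Vd = 0.01530 × 245 = 3.749 L/h
At steady state Css = R₀ / CL = 341 / 3.749 = 90.96 mg/L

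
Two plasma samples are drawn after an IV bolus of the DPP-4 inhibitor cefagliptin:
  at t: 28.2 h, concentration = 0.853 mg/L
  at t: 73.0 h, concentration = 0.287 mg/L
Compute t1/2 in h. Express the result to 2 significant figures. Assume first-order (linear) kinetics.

29 h

k = ln(C₁/C₂) / (t₂ − t₁) = ln(0.853/0.287) / (73.0 − 28.2)
  = 1.089 / 44.80 = 0.02431 h⁻¹
t½ = ln2 / k = 0.693147 / 0.02431 = 28.51 h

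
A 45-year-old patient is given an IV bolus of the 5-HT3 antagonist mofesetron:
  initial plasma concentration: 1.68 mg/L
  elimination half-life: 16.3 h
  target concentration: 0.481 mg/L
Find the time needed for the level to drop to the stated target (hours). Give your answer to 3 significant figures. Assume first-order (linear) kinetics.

29.4 h

k = ln2 / t½ = 0.693147 / 16.3 = 0.04252 h⁻¹
t = ln(C₀ / C) / k = ln(1.680 / 0.481) / 0.04252
  = ln(3.493) / 0.04252 = 1.251 / 0.04252 = 29.42 h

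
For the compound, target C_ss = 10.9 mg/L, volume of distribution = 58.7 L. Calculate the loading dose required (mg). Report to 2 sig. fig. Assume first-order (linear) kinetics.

640 mg

LD = Css × Vd = 10.9 × 58.7 = 639.8 mg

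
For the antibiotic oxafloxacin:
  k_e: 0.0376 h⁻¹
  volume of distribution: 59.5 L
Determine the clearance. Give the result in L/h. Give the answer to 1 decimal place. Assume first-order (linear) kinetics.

2.2 L/h

CL = k × Vd = 0.0376 × 59.5 = 2.237 L/h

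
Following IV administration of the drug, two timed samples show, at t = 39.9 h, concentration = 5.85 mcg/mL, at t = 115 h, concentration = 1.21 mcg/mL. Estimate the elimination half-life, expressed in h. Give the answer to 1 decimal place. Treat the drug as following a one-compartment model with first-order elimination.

33.0 h

k = ln(C₁/C₂) / (t₂ − t₁) = ln(5.85/1.21) / (115 − 39.9)
  = 1.576 / 75.10 = 0.02099 h⁻¹
t½ = ln2 / k = 0.693147 / 0.02099 = 33.02 h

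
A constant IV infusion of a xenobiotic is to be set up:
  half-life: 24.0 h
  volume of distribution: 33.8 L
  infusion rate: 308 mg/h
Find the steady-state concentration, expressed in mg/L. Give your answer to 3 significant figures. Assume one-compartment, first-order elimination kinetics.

k = ln2 / t½ = 0.693147 / 24.0 = 0.02888 h⁻¹
CL = k × Vd = 0.02888 × 33.8 = 0.9761 L/h
At steady state Css = R₀ / CL = 308 / 0.9761 = 315.5 mg/L

316 mg/L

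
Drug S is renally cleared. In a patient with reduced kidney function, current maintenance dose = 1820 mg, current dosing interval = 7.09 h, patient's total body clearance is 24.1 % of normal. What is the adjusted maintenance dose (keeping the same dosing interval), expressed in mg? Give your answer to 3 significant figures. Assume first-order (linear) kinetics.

To keep the same average steady-state level, dosing rate must scale with clearance.
CL ratio = 24.1 / 100 = 0.2410
New dose (same interval) = 1820 × 0.2410 = 438.6 mg

439 mg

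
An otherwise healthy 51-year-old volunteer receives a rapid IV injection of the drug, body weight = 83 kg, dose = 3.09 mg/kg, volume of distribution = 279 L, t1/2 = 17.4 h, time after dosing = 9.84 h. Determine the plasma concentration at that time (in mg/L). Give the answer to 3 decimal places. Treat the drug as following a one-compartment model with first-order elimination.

Total dose = 3.09 × 83 = 256.5 mg
C₀ = Dose / Vd = 256.5 / 279 = 0.9194 mg/L
k = ln2 / t½ = 0.693147 / 17.4 = 0.03984 h⁻¹
C = C₀ · e^(−k·t) = 0.9194 × e^(−0.03984 × 9.84)
  = 0.9194 × 0.6757 = 0.6212 mg/L

0.621 mg/L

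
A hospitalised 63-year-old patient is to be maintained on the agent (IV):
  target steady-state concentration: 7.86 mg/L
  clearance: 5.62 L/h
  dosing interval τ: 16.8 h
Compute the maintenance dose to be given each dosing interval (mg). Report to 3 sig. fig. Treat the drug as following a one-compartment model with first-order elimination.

At steady state, Dose/τ = Css × CL.
Dose = Css × CL × τ = 7.86 × 5.620 × 16.8 = 742.1 mg

742 mg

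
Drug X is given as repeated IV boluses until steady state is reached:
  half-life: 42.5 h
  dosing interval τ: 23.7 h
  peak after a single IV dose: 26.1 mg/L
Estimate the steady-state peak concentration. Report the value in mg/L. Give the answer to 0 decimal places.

81 mg/L

k = ln2 / t½ = 0.693147 / 42.5 = 0.01631 h⁻¹
e^(−kτ) = e^(−0.01631 × 23.7) = 0.6794
Accumulation ratio R = 1 / (1 − e^(−kτ)) = 1 / (1 − 0.6794) = 3.119
Steady-state peak = C₀ × R = 26.1 × 3.119 = 81.41 mg/L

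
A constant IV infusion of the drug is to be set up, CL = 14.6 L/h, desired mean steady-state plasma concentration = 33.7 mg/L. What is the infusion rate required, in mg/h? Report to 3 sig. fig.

At steady state, infusion rate R₀ = Css × CL = 33.7 × 14.60 = 492.0 mg/h

492 mg/h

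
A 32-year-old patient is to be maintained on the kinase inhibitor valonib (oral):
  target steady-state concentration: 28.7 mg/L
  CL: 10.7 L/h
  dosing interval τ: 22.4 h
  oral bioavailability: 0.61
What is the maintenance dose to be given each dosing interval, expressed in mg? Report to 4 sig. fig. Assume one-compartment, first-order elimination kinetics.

11280 mg

At steady state, F × (Dose/τ) = Css × CL.
Dose = Css × CL × τ / F = 28.7 × 10.70 × 22.4 / 0.61 = 11280 mg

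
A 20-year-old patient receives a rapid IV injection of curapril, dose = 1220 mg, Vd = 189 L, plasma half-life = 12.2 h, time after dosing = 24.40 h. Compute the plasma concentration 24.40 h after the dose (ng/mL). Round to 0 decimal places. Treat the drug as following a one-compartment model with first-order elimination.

C₀ = Dose / Vd = 1220 / 189 = 6.455 mg/L
k = ln2 / t½ = 0.693147 / 12.2 = 0.05682 h⁻¹
t / t½ = 24.40 / 12.2 = 2 half-lives
C = C₀ × (1/2)^2 = 6.455 × 0.2500 = 1.614 mg/L
Convert: 1.614 mg/L × 1000 = 1614 ng/mL

1614 ng/mL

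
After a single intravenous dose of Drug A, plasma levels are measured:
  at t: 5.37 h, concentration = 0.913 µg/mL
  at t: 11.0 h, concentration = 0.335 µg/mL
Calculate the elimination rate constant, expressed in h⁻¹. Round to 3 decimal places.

0.178 h⁻¹

k = ln(C₁/C₂) / (t₂ − t₁) = ln(0.913/0.335) / (11.0 − 5.37)
  = 1.003 / 5.630 = 0.1782 h⁻¹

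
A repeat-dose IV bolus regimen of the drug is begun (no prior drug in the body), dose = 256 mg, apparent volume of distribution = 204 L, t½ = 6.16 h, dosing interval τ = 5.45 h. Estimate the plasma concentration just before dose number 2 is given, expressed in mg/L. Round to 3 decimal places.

0.680 mg/L

C₀ per dose = Dose / Vd = 256 / 204 = 1.255 mg/L
k = ln2 / t½ = 0.693147 / 6.16 = 0.1125 h⁻¹
Fraction remaining after one interval: r = e^(−kτ) = e^(−0.1125 × 5.45) = 0.5417
Before dose 2, 1 dose has been given (aged 1τ).
C_trough = C₀ × r = 1.255 × 0.5417 = 0.6798 mg/L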